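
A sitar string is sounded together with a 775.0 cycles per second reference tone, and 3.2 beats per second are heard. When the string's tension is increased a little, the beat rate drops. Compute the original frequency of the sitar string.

|f − 775.0| = 3.2, so the sitar string was at either 771.8 Hz or 778.2 Hz.
Higher tension means higher frequency; the adjustment raises the sitar string's frequency.
The beat rate fell, so the adjustment moved the sitar string toward 775.0 Hz — it must have started below the reference.

771.8 Hz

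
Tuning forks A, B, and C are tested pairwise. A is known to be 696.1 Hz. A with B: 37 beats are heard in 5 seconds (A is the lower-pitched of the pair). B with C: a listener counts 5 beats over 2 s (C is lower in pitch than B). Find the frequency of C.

A–B: Beat frequency = 37/5 = 7.4 Hz.
B is above A, so f_B = 696.1 + 7.4 = 703.5 Hz.
B–C: Beat frequency = 5/2 = 2.5 Hz.
C is below B, so f_C = 703.5 − 2.5 = 701 Hz.

701 Hz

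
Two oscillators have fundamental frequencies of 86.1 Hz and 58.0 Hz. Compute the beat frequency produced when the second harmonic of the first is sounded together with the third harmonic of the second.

1.8 Hz

Second harmonic of the first: 2·86.1 = 172.2 Hz.
Third harmonic of the second: 3·58.0 = 174.0 Hz.
f_beat = |172.2 − 174.0| = 1.8 Hz.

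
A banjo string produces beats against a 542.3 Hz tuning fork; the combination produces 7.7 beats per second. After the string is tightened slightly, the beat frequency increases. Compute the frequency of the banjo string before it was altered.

550 Hz

|f − 542.3| = 7.7, so the banjo string was at either 534.6 Hz or 550 Hz.
Increasing tension raises a string's frequency; the adjustment raises the banjo string's frequency.
The beat rate rose, so the adjustment moved the banjo string further from 542.3 Hz — it was already above the reference.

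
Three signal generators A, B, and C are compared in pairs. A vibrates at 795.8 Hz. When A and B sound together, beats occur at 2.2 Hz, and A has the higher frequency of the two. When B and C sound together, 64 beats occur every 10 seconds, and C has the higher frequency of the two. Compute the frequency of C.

800 Hz

B is below A, so f_B = 795.8 − 2.2 = 793.6 Hz.
B–C: Beat frequency = 64/10 = 6.4 Hz.
C is above B, so f_C = 793.6 + 6.4 = 800 Hz.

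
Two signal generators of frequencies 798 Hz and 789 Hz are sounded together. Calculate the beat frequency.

Beats arise from superposition of two nearby frequencies; the beat rate is |f₁ − f₂|.
|798 − 789| = 9 Hz.

9 Hz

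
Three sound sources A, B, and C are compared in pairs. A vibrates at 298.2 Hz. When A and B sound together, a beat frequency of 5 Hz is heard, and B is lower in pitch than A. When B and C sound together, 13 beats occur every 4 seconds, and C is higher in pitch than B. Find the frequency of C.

296.45 Hz

B is below A, so f_B = 298.2 − 5 = 293.2 Hz.
B–C: Beat frequency = 13/4 = 3.25 Hz.
C is above B, so f_C = 293.2 + 3.25 = 296.45 Hz.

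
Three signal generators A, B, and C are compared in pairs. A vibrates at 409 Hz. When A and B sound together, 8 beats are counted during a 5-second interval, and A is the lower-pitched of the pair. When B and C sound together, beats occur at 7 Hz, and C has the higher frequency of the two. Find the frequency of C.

A–B: Beat frequency = 8/5 = 1.6 Hz.
B is above A, so f_B = 409 + 1.6 = 410.6 Hz.
C is above B, so f_C = 410.6 + 7 = 417.6 Hz.

417.6 Hz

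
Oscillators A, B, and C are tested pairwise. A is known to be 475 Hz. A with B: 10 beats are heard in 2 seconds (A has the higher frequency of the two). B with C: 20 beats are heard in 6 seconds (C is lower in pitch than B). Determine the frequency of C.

466.6667 Hz

A–B: Beat frequency = 10/2 = 5 Hz.
B is below A, so f_B = 475 − 5 = 470 Hz.
B–C: Beat frequency = 20/6 = 3.3333 Hz.
C is below B, so f_C = 470 − 3.3333 = 466.6667 Hz.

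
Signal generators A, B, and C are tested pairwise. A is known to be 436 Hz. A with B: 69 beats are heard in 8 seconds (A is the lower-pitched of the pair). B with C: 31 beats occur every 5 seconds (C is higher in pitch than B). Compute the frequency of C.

450.825 Hz

A–B: Beat frequency = 69/8 = 8.625 Hz.
B is above A, so f_B = 436 + 8.625 = 444.625 Hz.
B–C: Beat frequency = 31/5 = 6.2 Hz.
C is above B, so f_C = 444.625 + 6.2 = 450.825 Hz.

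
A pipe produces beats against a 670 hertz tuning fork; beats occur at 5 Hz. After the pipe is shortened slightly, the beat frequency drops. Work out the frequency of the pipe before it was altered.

|f − 670| = 5, so the pipe was at either 665 Hz or 675 Hz.
A shorter pipe has a higher fundamental; the adjustment raises the pipe's frequency.
The beat rate fell, so the adjustment moved the pipe toward 670 Hz — it must have started below the reference.

665 Hz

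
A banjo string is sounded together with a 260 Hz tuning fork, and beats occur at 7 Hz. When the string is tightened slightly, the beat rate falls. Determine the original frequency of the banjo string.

|f − 260| = 7, so the banjo string was at either 253 Hz or 267 Hz.
Increasing tension raises a string's frequency; the adjustment raises the banjo string's frequency.
The beat rate fell, so the adjustment moved the banjo string toward 260 Hz — it must have started below the reference.

253 Hz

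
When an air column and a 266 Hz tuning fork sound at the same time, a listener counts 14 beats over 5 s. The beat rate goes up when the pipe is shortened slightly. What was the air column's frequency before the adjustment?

Beat frequency = 14/5 = 2.8 Hz.
|f − 266| = 2.8, so the air column was at either 263.2 Hz or 268.8 Hz.
A shorter pipe has a higher fundamental; the adjustment raises the air column's frequency.
The beat rate rose, so the adjustment moved the air column further from 266 Hz — it was already above the reference.

268.8 Hz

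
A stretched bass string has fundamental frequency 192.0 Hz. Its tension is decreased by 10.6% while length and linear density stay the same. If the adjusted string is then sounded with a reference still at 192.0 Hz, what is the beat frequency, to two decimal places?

10.46 Hz

For a string, f ∝ √T, so the new frequency is 192.0·√0.894 = 181.5390 Hz.
f_beat = |181.5390 − 192.0| = 10.46 Hz.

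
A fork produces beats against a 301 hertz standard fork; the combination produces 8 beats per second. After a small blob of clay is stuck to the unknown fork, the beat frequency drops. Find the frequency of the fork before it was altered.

309 Hz

|f − 301| = 8, so the fork was at either 293 Hz or 309 Hz.
Adding mass to a fork lowers its frequency; the adjustment lowers the fork's frequency.
The beat rate fell, so the adjustment moved the fork toward 301 Hz — it must have started above the reference.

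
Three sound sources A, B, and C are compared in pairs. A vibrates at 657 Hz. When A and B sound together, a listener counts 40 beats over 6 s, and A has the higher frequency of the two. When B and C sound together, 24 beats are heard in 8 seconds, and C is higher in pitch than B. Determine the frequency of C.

653.3333 Hz

A–B: Beat frequency = 40/6 = 6.6667 Hz.
B is below A, so f_B = 657 − 6.6667 = 650.3333 Hz.
B–C: Beat frequency = 24/8 = 3 Hz.
C is above B, so f_C = 650.3333 + 3 = 653.3333 Hz.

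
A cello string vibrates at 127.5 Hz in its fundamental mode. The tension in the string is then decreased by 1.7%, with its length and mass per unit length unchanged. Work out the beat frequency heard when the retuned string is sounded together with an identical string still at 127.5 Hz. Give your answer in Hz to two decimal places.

1.09 Hz

For a string, f ∝ √T, so the new frequency is 127.5·√0.983 = 126.4116 Hz.
f_beat = |126.4116 − 127.5| = 1.09 Hz.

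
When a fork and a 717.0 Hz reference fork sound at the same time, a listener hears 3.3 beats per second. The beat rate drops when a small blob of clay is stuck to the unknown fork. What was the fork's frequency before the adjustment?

720.3 Hz

|f − 717.0| = 3.3, so the fork was at either 713.7 Hz or 720.3 Hz.
Adding mass to a fork lowers its frequency; the adjustment lowers the fork's frequency.
The beat rate fell, so the adjustment moved the fork toward 717.0 Hz — it must have started above the reference.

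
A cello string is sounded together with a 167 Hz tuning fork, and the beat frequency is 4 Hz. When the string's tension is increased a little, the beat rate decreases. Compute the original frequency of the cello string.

|f − 167| = 4, so the cello string was at either 163 Hz or 171 Hz.
Higher tension means higher frequency; the adjustment raises the cello string's frequency.
The beat rate fell, so the adjustment moved the cello string toward 167 Hz — it must have started below the reference.

163 Hz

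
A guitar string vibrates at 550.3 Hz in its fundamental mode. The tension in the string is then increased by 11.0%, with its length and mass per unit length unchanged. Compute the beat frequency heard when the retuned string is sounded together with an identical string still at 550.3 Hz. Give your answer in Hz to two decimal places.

29.48 Hz

For a string, f ∝ √T, so the new frequency is 550.3·√1.110 = 579.7770 Hz.
f_beat = |579.7770 − 550.3| = 29.48 Hz.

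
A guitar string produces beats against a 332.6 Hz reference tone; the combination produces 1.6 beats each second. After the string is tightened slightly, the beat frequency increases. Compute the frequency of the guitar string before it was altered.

334.2 Hz

|f − 332.6| = 1.6, so the guitar string was at either 331 Hz or 334.2 Hz.
Increasing tension raises a string's frequency; the adjustment raises the guitar string's frequency.
The beat rate rose, so the adjustment moved the guitar string further from 332.6 Hz — it was already above the reference.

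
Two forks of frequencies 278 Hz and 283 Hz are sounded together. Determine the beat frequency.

Beats arise from superposition of two nearby frequencies; the beat rate is |f₁ − f₂|.
|278 − 283| = 5 Hz.

5 Hz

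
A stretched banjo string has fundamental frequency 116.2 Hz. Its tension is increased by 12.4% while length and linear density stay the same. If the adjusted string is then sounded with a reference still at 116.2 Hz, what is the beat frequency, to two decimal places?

For a string, f ∝ √T, so the new frequency is 116.2·√1.124 = 123.1939 Hz.
f_beat = |123.1939 − 116.2| = 6.99 Hz.

6.99 Hz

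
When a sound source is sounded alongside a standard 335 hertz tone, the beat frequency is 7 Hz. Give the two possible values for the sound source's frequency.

328 Hz or 342 Hz

|f − 335| = 7, so f = 335 ± 7.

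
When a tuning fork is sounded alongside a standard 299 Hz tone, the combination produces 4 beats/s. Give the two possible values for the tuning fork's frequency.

|f − 299| = 4, so f = 299 ± 4.

295 Hz or 303 Hz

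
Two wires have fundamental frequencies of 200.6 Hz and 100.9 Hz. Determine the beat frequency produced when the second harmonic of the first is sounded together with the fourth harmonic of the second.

2.4 Hz

Second harmonic of the first: 2·200.6 = 401.2 Hz.
Fourth harmonic of the second: 4·100.9 = 403.6 Hz.
f_beat = |401.2 − 403.6| = 2.4 Hz.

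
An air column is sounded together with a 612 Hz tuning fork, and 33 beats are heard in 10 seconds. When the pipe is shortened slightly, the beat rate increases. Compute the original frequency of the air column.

Beat frequency = 33/10 = 3.3 Hz.
|f − 612| = 3.3, so the air column was at either 608.7 Hz or 615.3 Hz.
A shorter pipe has a higher fundamental; the adjustment raises the air column's frequency.
The beat rate rose, so the adjustment moved the air column further from 612 Hz — it was already above the reference.

615.3 Hz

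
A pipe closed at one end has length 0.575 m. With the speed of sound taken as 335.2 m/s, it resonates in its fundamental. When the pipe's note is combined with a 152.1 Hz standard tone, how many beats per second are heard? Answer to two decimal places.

Closed pipe (odd harmonics): f_n = n·v/(4L) = 1·335.2/(4·0.575) = 145.7391 Hz.
f_beat = |145.7391 − 152.1| = 6.36 Hz.

6.36 Hz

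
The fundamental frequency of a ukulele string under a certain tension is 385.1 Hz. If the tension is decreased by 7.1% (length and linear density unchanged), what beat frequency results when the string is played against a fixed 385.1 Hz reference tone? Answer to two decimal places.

13.92 Hz

For a string, f ∝ √T, so the new frequency is 385.1·√0.929 = 371.1773 Hz.
f_beat = |371.1773 − 385.1| = 13.92 Hz.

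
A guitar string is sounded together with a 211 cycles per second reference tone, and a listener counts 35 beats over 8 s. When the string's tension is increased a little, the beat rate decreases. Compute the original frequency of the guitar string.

Beat frequency = 35/8 = 4.375 Hz.
|f − 211| = 4.375, so the guitar string was at either 206.625 Hz or 215.375 Hz.
Higher tension means higher frequency; the adjustment raises the guitar string's frequency.
The beat rate fell, so the adjustment moved the guitar string toward 211 Hz — it must have started below the reference.

206.625 Hz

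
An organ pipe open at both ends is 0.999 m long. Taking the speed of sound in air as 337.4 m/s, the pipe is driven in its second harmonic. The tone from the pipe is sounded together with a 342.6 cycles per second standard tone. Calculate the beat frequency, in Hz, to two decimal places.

Open pipe: f_n = n·v/(2L) = 2·337.4/(2·0.999) = 337.7377 Hz.
f_beat = |337.7377 − 342.6| = 4.86 Hz.

4.86 Hz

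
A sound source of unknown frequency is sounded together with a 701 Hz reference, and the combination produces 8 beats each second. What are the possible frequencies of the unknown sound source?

|f − 701| = 8, so f = 701 ± 8.

693 Hz or 709 Hz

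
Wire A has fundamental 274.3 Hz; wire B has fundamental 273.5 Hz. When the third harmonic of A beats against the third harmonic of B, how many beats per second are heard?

Third harmonic of the first: 3·274.3 = 822.9 Hz.
Third harmonic of the second: 3·273.5 = 820.5 Hz.
f_beat = |822.9 − 820.5| = 2.4 Hz.

2.4 Hz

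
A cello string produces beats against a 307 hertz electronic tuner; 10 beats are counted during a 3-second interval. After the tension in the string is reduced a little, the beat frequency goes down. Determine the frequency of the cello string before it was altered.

310.3333 Hz

Beat frequency = 10/3 = 3.3333 Hz.
|f − 307| = 3.3333, so the cello string was at either 303.6667 Hz or 310.3333 Hz.
Lower tension means lower frequency; the adjustment lowers the cello string's frequency.
The beat rate fell, so the adjustment moved the cello string toward 307 Hz — it must have started above the reference.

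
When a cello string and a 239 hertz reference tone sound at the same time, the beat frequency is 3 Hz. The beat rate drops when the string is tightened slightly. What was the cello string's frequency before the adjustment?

236 Hz

|f − 239| = 3, so the cello string was at either 236 Hz or 242 Hz.
Increasing tension raises a string's frequency; the adjustment raises the cello string's frequency.
The beat rate fell, so the adjustment moved the cello string toward 239 Hz — it must have started below the reference.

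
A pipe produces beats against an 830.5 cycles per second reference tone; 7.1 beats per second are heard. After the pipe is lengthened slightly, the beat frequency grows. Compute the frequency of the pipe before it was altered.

823.4 Hz

|f − 830.5| = 7.1, so the pipe was at either 823.4 Hz or 837.6 Hz.
A longer pipe has a lower fundamental; the adjustment lowers the pipe's frequency.
The beat rate rose, so the adjustment moved the pipe further from 830.5 Hz — it was already below the reference.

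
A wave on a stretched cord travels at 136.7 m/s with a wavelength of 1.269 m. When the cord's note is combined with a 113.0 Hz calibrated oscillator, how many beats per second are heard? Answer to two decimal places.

5.28 Hz

Source frequency f = v/λ = 136.7/1.269 = 107.7226 Hz.
f_beat = |107.7226 − 113.0| = 5.28 Hz.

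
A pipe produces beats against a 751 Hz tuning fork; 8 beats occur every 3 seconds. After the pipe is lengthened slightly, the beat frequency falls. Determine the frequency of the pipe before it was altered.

Beat frequency = 8/3 = 2.6667 Hz.
|f − 751| = 2.6667, so the pipe was at either 748.3333 Hz or 753.6667 Hz.
A longer pipe has a lower fundamental; the adjustment lowers the pipe's frequency.
The beat rate fell, so the adjustment moved the pipe toward 751 Hz — it must have started above the reference.

753.6667 Hz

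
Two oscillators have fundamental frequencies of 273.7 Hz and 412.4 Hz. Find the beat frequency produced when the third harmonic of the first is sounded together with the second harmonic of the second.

Third harmonic of the first: 3·273.7 = 821.1 Hz.
Second harmonic of the second: 2·412.4 = 824.8 Hz.
f_beat = |821.1 − 824.8| = 3.7 Hz.

3.7 Hz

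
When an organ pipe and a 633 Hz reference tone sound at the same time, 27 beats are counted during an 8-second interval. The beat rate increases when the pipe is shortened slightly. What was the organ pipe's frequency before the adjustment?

636.375 Hz

Beat frequency = 27/8 = 3.375 Hz.
|f − 633| = 3.375, so the organ pipe was at either 629.625 Hz or 636.375 Hz.
A shorter pipe has a higher fundamental; the adjustment raises the organ pipe's frequency.
The beat rate rose, so the adjustment moved the organ pipe further from 633 Hz — it was already above the reference.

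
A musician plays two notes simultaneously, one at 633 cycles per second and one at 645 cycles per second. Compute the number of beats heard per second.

12 Hz

f_beat = |f₁ − f₂|.
|633 − 645| = 12 Hz.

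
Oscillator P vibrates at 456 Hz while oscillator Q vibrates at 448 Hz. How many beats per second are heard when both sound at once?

The beat frequency equals the magnitude of the frequency difference.
|456 − 448| = 8 Hz.

8 Hz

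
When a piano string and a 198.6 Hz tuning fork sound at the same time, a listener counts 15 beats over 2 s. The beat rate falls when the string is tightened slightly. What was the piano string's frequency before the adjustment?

191.1 Hz

Beat frequency = 15/2 = 7.5 Hz.
|f − 198.6| = 7.5, so the piano string was at either 191.1 Hz or 206.1 Hz.
Increasing tension raises a string's frequency; the adjustment raises the piano string's frequency.
The beat rate fell, so the adjustment moved the piano string toward 198.6 Hz — it must have started below the reference.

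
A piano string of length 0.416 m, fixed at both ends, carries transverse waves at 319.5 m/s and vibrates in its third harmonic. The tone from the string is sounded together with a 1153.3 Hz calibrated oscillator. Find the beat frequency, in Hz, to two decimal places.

For a string fixed at both ends, f_n = n·v/(2L) = 3·319.5/(2·0.416) = 1152.0433 Hz.
f_beat = |1152.0433 − 1153.3| = 1.26 Hz.

1.26 Hz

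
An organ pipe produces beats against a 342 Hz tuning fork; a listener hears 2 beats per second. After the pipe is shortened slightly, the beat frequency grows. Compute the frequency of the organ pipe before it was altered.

|f − 342| = 2, so the organ pipe was at either 340 Hz or 344 Hz.
A shorter pipe has a higher fundamental; the adjustment raises the organ pipe's frequency.
The beat rate rose, so the adjustment moved the organ pipe further from 342 Hz — it was already above the reference.

344 Hz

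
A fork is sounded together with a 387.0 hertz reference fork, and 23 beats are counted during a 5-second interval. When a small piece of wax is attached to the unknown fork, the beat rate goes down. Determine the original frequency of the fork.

Beat frequency = 23/5 = 4.6 Hz.
|f − 387.0| = 4.6, so the fork was at either 382.4 Hz or 391.6 Hz.
Loading a fork with wax lowers its frequency; the adjustment lowers the fork's frequency.
The beat rate fell, so the adjustment moved the fork toward 387.0 Hz — it must have started above the reference.

391.6 Hz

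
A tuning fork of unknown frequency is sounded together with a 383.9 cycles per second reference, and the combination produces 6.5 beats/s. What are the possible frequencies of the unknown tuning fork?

|f − 383.9| = 6.5, so f = 383.9 ± 6.5.

377.4 Hz or 390.4 Hz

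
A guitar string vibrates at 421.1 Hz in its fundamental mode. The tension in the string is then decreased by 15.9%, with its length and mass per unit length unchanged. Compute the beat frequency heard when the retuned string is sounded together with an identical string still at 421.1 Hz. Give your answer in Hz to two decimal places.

For a string, f ∝ √T, so the new frequency is 421.1·√0.841 = 386.1742 Hz.
f_beat = |386.1742 − 421.1| = 34.93 Hz.

34.93 Hz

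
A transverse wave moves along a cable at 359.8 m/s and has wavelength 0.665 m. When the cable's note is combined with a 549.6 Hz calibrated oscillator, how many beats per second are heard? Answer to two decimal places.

8.55 Hz

Source frequency f = v/λ = 359.8/0.665 = 541.0526 Hz.
f_beat = |541.0526 − 549.6| = 8.55 Hz.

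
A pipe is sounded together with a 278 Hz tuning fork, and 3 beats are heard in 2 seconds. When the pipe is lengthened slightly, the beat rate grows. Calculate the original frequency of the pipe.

Beat frequency = 3/2 = 1.5 Hz.
|f − 278| = 1.5, so the pipe was at either 276.5 Hz or 279.5 Hz.
A longer pipe has a lower fundamental; the adjustment lowers the pipe's frequency.
The beat rate rose, so the adjustment moved the pipe further from 278 Hz — it was already below the reference.

276.5 Hz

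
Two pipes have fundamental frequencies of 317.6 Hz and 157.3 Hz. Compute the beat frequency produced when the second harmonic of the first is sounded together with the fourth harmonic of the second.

Second harmonic of the first: 2·317.6 = 635.2 Hz.
Fourth harmonic of the second: 4·157.3 = 629.2 Hz.
f_beat = |635.2 − 629.2| = 6.0 Hz.

6.0 Hz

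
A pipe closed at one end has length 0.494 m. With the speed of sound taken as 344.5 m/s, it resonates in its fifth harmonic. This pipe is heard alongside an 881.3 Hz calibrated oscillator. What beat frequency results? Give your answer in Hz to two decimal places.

Closed pipe (odd harmonics): f_n = n·v/(4L) = 5·344.5/(4·0.494) = 871.7105 Hz.
f_beat = |871.7105 − 881.3| = 9.59 Hz.

9.59 Hz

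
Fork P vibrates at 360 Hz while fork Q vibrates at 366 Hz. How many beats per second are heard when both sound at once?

Beats arise from superposition of two nearby frequencies; the beat rate is |f₁ − f₂|.
|360 − 366| = 6 Hz.

6 Hz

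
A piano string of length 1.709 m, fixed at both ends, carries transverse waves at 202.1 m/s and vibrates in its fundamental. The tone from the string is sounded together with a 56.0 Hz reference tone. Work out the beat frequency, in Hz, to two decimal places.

For a string fixed at both ends, f_n = n·v/(2L) = 1·202.1/(2·1.709) = 59.1281 Hz.
f_beat = |59.1281 − 56.0| = 3.13 Hz.

3.13 Hz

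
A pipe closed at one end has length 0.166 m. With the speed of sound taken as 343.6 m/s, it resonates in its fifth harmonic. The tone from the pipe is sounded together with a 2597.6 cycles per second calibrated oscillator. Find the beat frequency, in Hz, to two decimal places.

Closed pipe (odd harmonics): f_n = n·v/(4L) = 5·343.6/(4·0.166) = 2587.3494 Hz.
f_beat = |2587.3494 − 2597.6| = 10.25 Hz.

10.25 Hz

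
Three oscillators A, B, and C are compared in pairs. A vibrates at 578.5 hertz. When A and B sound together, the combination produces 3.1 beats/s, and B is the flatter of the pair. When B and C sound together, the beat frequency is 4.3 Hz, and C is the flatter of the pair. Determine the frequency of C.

B is below A, so f_B = 578.5 − 3.1 = 575.4 Hz.
C is below B, so f_C = 575.4 − 4.3 = 571.1 Hz.

571.1 Hz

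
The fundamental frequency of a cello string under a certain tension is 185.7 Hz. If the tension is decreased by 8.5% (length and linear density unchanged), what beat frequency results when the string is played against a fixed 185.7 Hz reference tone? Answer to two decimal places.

For a string, f ∝ √T, so the new frequency is 185.7·√0.915 = 177.6325 Hz.
f_beat = |177.6325 − 185.7| = 8.07 Hz.

8.07 Hz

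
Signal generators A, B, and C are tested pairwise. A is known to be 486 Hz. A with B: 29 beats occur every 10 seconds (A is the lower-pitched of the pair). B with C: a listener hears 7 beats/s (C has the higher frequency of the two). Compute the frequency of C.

495.9 Hz

A–B: Beat frequency = 29/10 = 2.9 Hz.
B is above A, so f_B = 486 + 2.9 = 488.9 Hz.
C is above B, so f_C = 488.9 + 7 = 495.9 Hz.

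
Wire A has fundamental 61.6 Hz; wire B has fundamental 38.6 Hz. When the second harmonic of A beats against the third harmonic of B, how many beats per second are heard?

7.4 Hz

Second harmonic of the first: 2·61.6 = 123.2 Hz.
Third harmonic of the second: 3·38.6 = 115.8 Hz.
f_beat = |123.2 − 115.8| = 7.4 Hz.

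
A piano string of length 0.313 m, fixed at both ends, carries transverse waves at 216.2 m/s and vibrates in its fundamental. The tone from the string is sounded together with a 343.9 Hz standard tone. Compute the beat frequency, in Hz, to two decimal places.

For a string fixed at both ends, f_n = n·v/(2L) = 1·216.2/(2·0.313) = 345.3674 Hz.
f_beat = |345.3674 − 343.9| = 1.47 Hz.

1.47 Hz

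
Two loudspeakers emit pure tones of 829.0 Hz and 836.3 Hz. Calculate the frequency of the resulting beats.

7.3 Hz

f_beat = |f₁ − f₂|.
|829.0 − 836.3| = 7.3 Hz.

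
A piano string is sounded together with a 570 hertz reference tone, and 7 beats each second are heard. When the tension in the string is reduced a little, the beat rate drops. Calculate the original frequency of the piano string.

|f − 570| = 7, so the piano string was at either 563 Hz or 577 Hz.
Lower tension means lower frequency; the adjustment lowers the piano string's frequency.
The beat rate fell, so the adjustment moved the piano string toward 570 Hz — it must have started above the reference.

577 Hz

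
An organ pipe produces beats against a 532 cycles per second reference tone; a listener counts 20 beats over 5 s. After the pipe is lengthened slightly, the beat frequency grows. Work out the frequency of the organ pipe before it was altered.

Beat frequency = 20/5 = 4 Hz.
|f − 532| = 4, so the organ pipe was at either 528 Hz or 536 Hz.
A longer pipe has a lower fundamental; the adjustment lowers the organ pipe's frequency.
The beat rate rose, so the adjustment moved the organ pipe further from 532 Hz — it was already below the reference.

528 Hz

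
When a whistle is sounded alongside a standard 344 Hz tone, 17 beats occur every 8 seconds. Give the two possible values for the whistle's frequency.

Beat frequency = 17/8 = 2.125 Hz.
|f − 344| = 2.125, so f = 344 ± 2.125.

341.875 Hz or 346.125 Hz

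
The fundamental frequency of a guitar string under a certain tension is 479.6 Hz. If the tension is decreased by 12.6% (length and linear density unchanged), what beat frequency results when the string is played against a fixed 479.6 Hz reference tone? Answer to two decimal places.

For a string, f ∝ √T, so the new frequency is 479.6·√0.874 = 448.3683 Hz.
f_beat = |448.3683 − 479.6| = 31.23 Hz.

31.23 Hz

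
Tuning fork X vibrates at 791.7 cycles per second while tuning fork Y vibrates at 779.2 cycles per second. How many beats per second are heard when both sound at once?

f_beat = |f₁ − f₂|.
|791.7 − 779.2| = 12.5 Hz.

12.5 Hz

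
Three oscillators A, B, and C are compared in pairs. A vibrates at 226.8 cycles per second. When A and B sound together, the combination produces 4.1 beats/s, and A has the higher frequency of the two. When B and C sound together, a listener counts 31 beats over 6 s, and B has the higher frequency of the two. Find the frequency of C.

B is below A, so f_B = 226.8 − 4.1 = 222.7 Hz.
B–C: Beat frequency = 31/6 = 5.1667 Hz.
C is below B, so f_C = 222.7 − 5.1667 = 217.5333 Hz.

217.5333 Hz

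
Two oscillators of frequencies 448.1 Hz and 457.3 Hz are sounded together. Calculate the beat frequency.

Beats arise from superposition of two nearby frequencies; the beat rate is |f₁ − f₂|.
|448.1 − 457.3| = 9.2 Hz.

9.2 Hz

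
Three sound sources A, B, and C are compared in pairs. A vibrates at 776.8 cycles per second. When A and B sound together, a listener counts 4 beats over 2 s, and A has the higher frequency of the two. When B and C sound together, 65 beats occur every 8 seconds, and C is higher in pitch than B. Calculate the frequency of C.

A–B: Beat frequency = 4/2 = 2 Hz.
B is below A, so f_B = 776.8 − 2 = 774.8 Hz.
B–C: Beat frequency = 65/8 = 8.125 Hz.
C is above B, so f_C = 774.8 + 8.125 = 782.925 Hz.

782.925 Hz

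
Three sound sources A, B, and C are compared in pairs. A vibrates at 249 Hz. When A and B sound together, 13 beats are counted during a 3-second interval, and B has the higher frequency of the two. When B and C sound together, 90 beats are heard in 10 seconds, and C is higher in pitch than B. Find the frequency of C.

A–B: Beat frequency = 13/3 = 4.3333 Hz.
B is above A, so f_B = 249 + 4.3333 = 253.3333 Hz.
B–C: Beat frequency = 90/10 = 9 Hz.
C is above B, so f_C = 253.3333 + 9 = 262.3333 Hz.

262.3333 Hz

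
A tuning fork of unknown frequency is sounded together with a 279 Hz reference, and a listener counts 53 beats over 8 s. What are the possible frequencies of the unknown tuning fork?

272.375 Hz or 285.625 Hz

Beat frequency = 53/8 = 6.625 Hz.
|f − 279| = 6.625, so f = 279 ± 6.625.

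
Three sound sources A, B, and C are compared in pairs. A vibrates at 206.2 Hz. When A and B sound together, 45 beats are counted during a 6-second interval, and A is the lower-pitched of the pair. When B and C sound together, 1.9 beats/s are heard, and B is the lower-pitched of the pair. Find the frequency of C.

215.6 Hz

A–B: Beat frequency = 45/6 = 7.5 Hz.
B is above A, so f_B = 206.2 + 7.5 = 213.7 Hz.
C is above B, so f_C = 213.7 + 1.9 = 215.6 Hz.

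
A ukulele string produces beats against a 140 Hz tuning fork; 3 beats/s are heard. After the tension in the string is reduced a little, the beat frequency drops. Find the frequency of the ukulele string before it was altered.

143 Hz

|f − 140| = 3, so the ukulele string was at either 137 Hz or 143 Hz.
Lower tension means lower frequency; the adjustment lowers the ukulele string's frequency.
The beat rate fell, so the adjustment moved the ukulele string toward 140 Hz — it must have started above the reference.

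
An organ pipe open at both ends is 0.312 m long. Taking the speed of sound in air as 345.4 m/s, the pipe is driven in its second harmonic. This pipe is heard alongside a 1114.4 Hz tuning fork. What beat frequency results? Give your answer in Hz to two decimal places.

7.35 Hz

Open pipe: f_n = n·v/(2L) = 2·345.4/(2·0.312) = 1107.0513 Hz.
f_beat = |1107.0513 − 1114.4| = 7.35 Hz.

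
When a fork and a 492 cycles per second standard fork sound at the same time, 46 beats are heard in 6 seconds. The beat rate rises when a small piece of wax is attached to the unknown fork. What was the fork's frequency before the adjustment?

484.3333 Hz

Beat frequency = 46/6 = 7.6667 Hz.
|f − 492| = 7.6667, so the fork was at either 484.3333 Hz or 499.6667 Hz.
Loading a fork with wax lowers its frequency; the adjustment lowers the fork's frequency.
The beat rate rose, so the adjustment moved the fork further from 492 Hz — it was already below the reference.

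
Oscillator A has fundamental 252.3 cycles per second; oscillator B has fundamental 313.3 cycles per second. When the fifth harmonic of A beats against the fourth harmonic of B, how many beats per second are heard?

8.3 Hz

Fifth harmonic of the first: 5·252.3 = 1261.5 Hz.
Fourth harmonic of the second: 4·313.3 = 1253.2 Hz.
f_beat = |1261.5 − 1253.2| = 8.3 Hz.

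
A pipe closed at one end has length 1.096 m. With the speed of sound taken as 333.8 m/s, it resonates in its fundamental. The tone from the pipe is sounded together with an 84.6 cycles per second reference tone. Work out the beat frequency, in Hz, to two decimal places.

8.46 Hz

Closed pipe (odd harmonics): f_n = n·v/(4L) = 1·333.8/(4·1.096) = 76.1405 Hz.
f_beat = |76.1405 − 84.6| = 8.46 Hz.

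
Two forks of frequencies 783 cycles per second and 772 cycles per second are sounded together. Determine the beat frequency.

11 Hz

The beat frequency equals the magnitude of the frequency difference.
|783 − 772| = 11 Hz.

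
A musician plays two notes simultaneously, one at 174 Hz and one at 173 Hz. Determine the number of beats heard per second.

The beat frequency equals the magnitude of the frequency difference.
|174 − 173| = 1 Hz.

1 Hz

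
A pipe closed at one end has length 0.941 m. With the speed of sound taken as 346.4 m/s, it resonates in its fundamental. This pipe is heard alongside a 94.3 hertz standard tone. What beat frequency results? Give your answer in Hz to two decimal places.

2.27 Hz

Closed pipe (odd harmonics): f_n = n·v/(4L) = 1·346.4/(4·0.941) = 92.0298 Hz.
f_beat = |92.0298 − 94.3| = 2.27 Hz.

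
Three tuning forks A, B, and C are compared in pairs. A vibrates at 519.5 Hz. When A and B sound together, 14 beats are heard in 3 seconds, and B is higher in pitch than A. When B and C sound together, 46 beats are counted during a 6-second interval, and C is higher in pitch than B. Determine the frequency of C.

A–B: Beat frequency = 14/3 = 4.6667 Hz.
B is above A, so f_B = 519.5 + 4.6667 = 524.1667 Hz.
B–C: Beat frequency = 46/6 = 7.6667 Hz.
C is above B, so f_C = 524.1667 + 7.6667 = 531.8333 Hz.

531.8333 Hz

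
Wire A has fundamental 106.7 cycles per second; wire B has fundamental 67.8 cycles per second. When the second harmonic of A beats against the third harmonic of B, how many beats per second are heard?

Second harmonic of the first: 2·106.7 = 213.4 Hz.
Third harmonic of the second: 3·67.8 = 203.4 Hz.
f_beat = |213.4 − 203.4| = 10.0 Hz.

10.0 Hz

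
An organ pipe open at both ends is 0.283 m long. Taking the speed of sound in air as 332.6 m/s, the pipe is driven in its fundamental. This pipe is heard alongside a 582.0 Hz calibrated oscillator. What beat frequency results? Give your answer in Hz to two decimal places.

5.63 Hz

Open pipe: f_n = n·v/(2L) = 1·332.6/(2·0.283) = 587.6325 Hz.
f_beat = |587.6325 − 582.0| = 5.63 Hz.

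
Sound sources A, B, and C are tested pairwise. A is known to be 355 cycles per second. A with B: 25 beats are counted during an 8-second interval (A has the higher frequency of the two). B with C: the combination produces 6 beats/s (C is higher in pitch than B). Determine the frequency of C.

A–B: Beat frequency = 25/8 = 3.125 Hz.
B is below A, so f_B = 355 − 3.125 = 351.875 Hz.
C is above B, so f_C = 351.875 + 6 = 357.875 Hz.

357.875 Hz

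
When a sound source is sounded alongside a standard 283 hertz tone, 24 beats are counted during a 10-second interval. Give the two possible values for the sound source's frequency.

280.6 Hz or 285.4 Hz

Beat frequency = 24/10 = 2.4 Hz.
|f − 283| = 2.4, so f = 283 ± 2.4.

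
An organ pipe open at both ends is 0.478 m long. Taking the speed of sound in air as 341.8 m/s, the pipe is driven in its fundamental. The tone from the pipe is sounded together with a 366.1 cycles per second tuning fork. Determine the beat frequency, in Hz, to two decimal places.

Open pipe: f_n = n·v/(2L) = 1·341.8/(2·0.478) = 357.5314 Hz.
f_beat = |357.5314 − 366.1| = 8.57 Hz.

8.57 Hz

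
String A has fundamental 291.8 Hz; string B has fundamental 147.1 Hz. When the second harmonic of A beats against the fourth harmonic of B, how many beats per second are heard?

Second harmonic of the first: 2·291.8 = 583.6 Hz.
Fourth harmonic of the second: 4·147.1 = 588.4 Hz.
f_beat = |583.6 − 588.4| = 4.8 Hz.

4.8 Hz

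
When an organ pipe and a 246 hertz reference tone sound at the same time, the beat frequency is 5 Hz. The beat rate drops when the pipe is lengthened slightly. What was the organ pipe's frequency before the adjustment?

|f − 246| = 5, so the organ pipe was at either 241 Hz or 251 Hz.
A longer pipe has a lower fundamental; the adjustment lowers the organ pipe's frequency.
The beat rate fell, so the adjustment moved the organ pipe toward 246 Hz — it must have started above the reference.

251 Hz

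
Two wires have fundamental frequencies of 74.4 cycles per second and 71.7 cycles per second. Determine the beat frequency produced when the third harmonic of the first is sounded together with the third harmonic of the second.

8.1 Hz

Third harmonic of the first: 3·74.4 = 223.2 Hz.
Third harmonic of the second: 3·71.7 = 215.1 Hz.
f_beat = |223.2 − 215.1| = 8.1 Hz.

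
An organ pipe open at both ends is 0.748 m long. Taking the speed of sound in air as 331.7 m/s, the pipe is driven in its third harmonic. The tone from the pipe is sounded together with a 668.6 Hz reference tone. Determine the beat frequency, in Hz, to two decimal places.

3.43 Hz

Open pipe: f_n = n·v/(2L) = 3·331.7/(2·0.748) = 665.1738 Hz.
f_beat = |665.1738 − 668.6| = 3.43 Hz.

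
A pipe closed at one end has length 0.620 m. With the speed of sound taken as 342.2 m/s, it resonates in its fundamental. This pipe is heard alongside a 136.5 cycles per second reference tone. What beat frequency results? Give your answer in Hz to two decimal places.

Closed pipe (odd harmonics): f_n = n·v/(4L) = 1·342.2/(4·0.620) = 137.9839 Hz.
f_beat = |137.9839 − 136.5| = 1.48 Hz.

1.48 Hz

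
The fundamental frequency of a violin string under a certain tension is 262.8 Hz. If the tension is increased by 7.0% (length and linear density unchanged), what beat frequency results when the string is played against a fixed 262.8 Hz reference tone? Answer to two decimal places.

For a string, f ∝ √T, so the new frequency is 262.8·√1.070 = 271.8424 Hz.
f_beat = |271.8424 − 262.8| = 9.04 Hz.

9.04 Hz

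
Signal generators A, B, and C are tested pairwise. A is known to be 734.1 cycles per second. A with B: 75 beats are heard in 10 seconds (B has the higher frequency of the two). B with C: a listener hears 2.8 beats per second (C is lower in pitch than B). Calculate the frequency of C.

738.8 Hz

A–B: Beat frequency = 75/10 = 7.5 Hz.
B is above A, so f_B = 734.1 + 7.5 = 741.6 Hz.
C is below B, so f_C = 741.6 − 2.8 = 738.8 Hz.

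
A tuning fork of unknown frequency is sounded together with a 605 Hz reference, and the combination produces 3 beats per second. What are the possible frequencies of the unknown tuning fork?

602 Hz or 608 Hz

|f − 605| = 3, so f = 605 ± 3.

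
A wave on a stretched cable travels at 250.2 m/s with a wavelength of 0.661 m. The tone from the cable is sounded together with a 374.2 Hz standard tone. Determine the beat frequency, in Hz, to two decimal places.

Source frequency f = v/λ = 250.2/0.661 = 378.5174 Hz.
f_beat = |378.5174 − 374.2| = 4.32 Hz.

4.32 Hz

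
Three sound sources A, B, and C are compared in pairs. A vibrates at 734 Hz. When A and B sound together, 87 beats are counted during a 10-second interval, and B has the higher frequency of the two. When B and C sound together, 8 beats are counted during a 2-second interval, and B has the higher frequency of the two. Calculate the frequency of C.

A–B: Beat frequency = 87/10 = 8.7 Hz.
B is above A, so f_B = 734 + 8.7 = 742.7 Hz.
B–C: Beat frequency = 8/2 = 4 Hz.
C is below B, so f_C = 742.7 − 4 = 738.7 Hz.

738.7 Hz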